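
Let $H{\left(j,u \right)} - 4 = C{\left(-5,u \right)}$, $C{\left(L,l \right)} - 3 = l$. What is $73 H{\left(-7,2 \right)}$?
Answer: $657$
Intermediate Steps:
$C{\left(L,l \right)} = 3 + l$
$H{\left(j,u \right)} = 7 + u$ ($H{\left(j,u \right)} = 4 + \left(3 + u\right) = 7 + u$)
$73 H{\left(-7,2 \right)} = 73 \left(7 + 2\right) = 73 \cdot 9 = 657$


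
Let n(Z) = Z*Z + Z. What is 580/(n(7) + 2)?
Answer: 10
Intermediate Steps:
n(Z) = Z + Z**2 (n(Z) = Z**2 + Z = Z + Z**2)
580/(n(7) + 2) = 580/(7*(1 + 7) + 2) = 580/(7*8 + 2) = 580/(56 + 2) = 580/58 = 580*(1/58) = 10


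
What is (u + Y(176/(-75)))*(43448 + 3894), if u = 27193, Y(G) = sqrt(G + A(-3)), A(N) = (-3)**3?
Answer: 1287371006 + 47342*I*sqrt(6603)/15 ≈ 1.2874e+9 + 2.5646e+5*I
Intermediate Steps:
A(N) = -27
Y(G) = sqrt(-27 + G) (Y(G) = sqrt(G - 27) = sqrt(-27 + G))
(u + Y(176/(-75)))*(43448 + 3894) = (27193 + sqrt(-27 + 176/(-75)))*(43448 + 3894) = (27193 + sqrt(-27 + 176*(-1/75)))*47342 = (27193 + sqrt(-27 - 176/75))*47342 = (27193 + sqrt(-2201/75))*47342 = (27193 + I*sqrt(6603)/15)*47342 = 1287371006 + 47342*I*sqrt(6603)/15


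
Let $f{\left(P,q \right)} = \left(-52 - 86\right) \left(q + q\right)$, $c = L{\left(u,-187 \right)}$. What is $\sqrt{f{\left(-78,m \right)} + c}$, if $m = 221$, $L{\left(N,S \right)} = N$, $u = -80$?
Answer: $2 i \sqrt{15269} \approx 247.14 i$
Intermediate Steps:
$c = -80$
$f{\left(P,q \right)} = - 276 q$ ($f{\left(P,q \right)} = - 138 \cdot 2 q = - 276 q$)
$\sqrt{f{\left(-78,m \right)} + c} = \sqrt{\left(-276\right) 221 - 80} = \sqrt{-60996 - 80} = \sqrt{-61076} = 2 i \sqrt{15269}$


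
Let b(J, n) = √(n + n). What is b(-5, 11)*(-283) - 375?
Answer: -375 - 283*√22 ≈ -1702.4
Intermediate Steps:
b(J, n) = √2*√n (b(J, n) = √(2*n) = √2*√n)
b(-5, 11)*(-283) - 375 = (√2*√11)*(-283) - 375 = √22*(-283) - 375 = -283*√22 - 375 = -375 - 283*√22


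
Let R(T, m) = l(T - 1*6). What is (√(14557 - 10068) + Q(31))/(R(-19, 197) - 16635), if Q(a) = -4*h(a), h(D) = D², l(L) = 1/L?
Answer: 94425/415876 ≈ 0.22705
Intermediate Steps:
R(T, m) = 1/(-6 + T) (R(T, m) = 1/(T - 1*6) = 1/(T - 6) = 1/(-6 + T))
Q(a) = -4*a²
(√(14557 - 10068) + Q(31))/(R(-19, 197) - 16635) = (√(14557 - 10068) - 4*31²)/(1/(-6 - 19) - 16635) = (√4489 - 4*961)/(1/(-25) - 16635) = (67 - 3844)/(-1/25 - 16635) = -3777/(-415876/25) = -3777*(-25/415876) = 94425/415876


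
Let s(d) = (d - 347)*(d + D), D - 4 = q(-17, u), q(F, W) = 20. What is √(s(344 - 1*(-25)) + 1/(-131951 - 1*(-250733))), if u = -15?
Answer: √13554203105254/39594 ≈ 92.984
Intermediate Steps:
D = 24 (D = 4 + 20 = 24)
s(d) = (-347 + d)*(24 + d) (s(d) = (d - 347)*(d + 24) = (-347 + d)*(24 + d))
√(s(344 - 1*(-25)) + 1/(-131951 - 1*(-250733))) = √((-8328 + (344 - 1*(-25))² - 323*(344 - 1*(-25))) + 1/(-131951 - 1*(-250733))) = √((-8328 + (344 + 25)² - 323*(344 + 25)) + 1/(-131951 + 250733)) = √((-8328 + 369² - 323*369) + 1/118782) = √((-8328 + 136161 - 119187) + 1/118782) = √(8646 + 1/118782) = √(1026989173/118782) = √13554203105254/39594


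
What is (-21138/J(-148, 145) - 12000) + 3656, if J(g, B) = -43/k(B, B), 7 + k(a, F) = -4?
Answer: -591310/43 ≈ -13751.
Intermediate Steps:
k(a, F) = -11 (k(a, F) = -7 - 4 = -11)
J(g, B) = 43/11 (J(g, B) = -43/(-11) = -43*(-1/11) = 43/11)
(-21138/J(-148, 145) - 12000) + 3656 = (-21138/43/11 - 12000) + 3656 = (-21138*11/43 - 12000) + 3656 = (-232518/43 - 12000) + 3656 = -748518/43 + 3656 = -591310/43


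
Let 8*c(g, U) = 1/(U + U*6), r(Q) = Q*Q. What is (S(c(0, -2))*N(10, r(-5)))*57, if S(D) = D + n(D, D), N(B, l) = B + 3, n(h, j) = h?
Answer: -741/56 ≈ -13.232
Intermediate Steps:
r(Q) = Q**2
c(g, U) = 1/(56*U) (c(g, U) = 1/(8*(U + U*6)) = 1/(8*(U + 6*U)) = 1/(8*((7*U))) = (1/(7*U))/8 = 1/(56*U))
N(B, l) = 3 + B
S(D) = 2*D (S(D) = D + D = 2*D)
(S(c(0, -2))*N(10, r(-5)))*57 = ((2*((1/56)/(-2)))*(3 + 10))*57 = ((2*((1/56)*(-1/2)))*13)*57 = ((2*(-1/112))*13)*57 = -1/56*13*57 = -13/56*57 = -741/56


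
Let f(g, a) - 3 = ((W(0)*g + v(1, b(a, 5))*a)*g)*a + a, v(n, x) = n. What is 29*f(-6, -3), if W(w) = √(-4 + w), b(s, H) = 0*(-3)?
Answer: -1566 - 6264*I ≈ -1566.0 - 6264.0*I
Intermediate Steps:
b(s, H) = 0
f(g, a) = 3 + a + a*g*(a + 2*I*g) (f(g, a) = 3 + (((√(-4 + 0)*g + 1*a)*g)*a + a) = 3 + (((√(-4)*g + a)*g)*a + a) = 3 + ((((2*I)*g + a)*g)*a + a) = 3 + (((2*I*g + a)*g)*a + a) = 3 + (((a + 2*I*g)*g)*a + a) = 3 + ((g*(a + 2*I*g))*a + a) = 3 + (a*g*(a + 2*I*g) + a) = 3 + (a + a*g*(a + 2*I*g)) = 3 + a + a*g*(a + 2*I*g))
29*f(-6, -3) = 29*(3 - 3 - 6*(-3)² + 2*I*(-3)*(-6)²) = 29*(3 - 3 - 6*9 + 2*I*(-3)*36) = 29*(3 - 3 - 54 - 216*I) = 29*(-54 - 216*I) = -1566 - 6264*I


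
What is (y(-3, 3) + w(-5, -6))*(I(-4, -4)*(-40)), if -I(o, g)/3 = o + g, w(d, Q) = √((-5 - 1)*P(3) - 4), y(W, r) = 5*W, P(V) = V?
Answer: 14400 - 960*I*√22 ≈ 14400.0 - 4502.8*I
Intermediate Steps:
w(d, Q) = I*√22 (w(d, Q) = √((-5 - 1)*3 - 4) = √(-6*3 - 4) = √(-18 - 4) = √(-22) = I*√22)
I(o, g) = -3*g - 3*o (I(o, g) = -3*(o + g) = -3*(g + o) = -3*g - 3*o)
(y(-3, 3) + w(-5, -6))*(I(-4, -4)*(-40)) = (5*(-3) + I*√22)*((-3*(-4) - 3*(-4))*(-40)) = (-15 + I*√22)*((12 + 12)*(-40)) = (-15 + I*√22)*(24*(-40)) = (-15 + I*√22)*(-960) = 14400 - 960*I*√22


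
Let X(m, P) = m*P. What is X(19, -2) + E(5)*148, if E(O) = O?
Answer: 702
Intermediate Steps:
X(m, P) = P*m
X(19, -2) + E(5)*148 = -2*19 + 5*148 = -38 + 740 = 702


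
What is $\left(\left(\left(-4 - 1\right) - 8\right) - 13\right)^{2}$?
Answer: $676$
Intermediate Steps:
$\left(\left(\left(-4 - 1\right) - 8\right) - 13\right)^{2} = \left(\left(-5 - 8\right) - 13\right)^{2} = \left(-13 - 13\right)^{2} = \left(-26\right)^{2} = 676$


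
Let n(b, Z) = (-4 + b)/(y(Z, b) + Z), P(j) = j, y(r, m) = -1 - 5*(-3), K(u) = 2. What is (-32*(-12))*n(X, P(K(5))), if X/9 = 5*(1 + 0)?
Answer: 984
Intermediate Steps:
X = 45 (X = 9*(5*(1 + 0)) = 9*(5*1) = 9*5 = 45)
y(r, m) = 14 (y(r, m) = -1 + 15 = 14)
n(b, Z) = (-4 + b)/(14 + Z)
(-32*(-12))*n(X, P(K(5))) = (-32*(-12))*((-4 + 45)/(14 + 2)) = 384*(41/16) = 984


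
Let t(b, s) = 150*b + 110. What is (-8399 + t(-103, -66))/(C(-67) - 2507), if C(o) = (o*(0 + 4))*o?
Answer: -23739/15449 ≈ -1.5366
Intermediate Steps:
t(b, s) = 110 + 150*b
C(o) = 4*o² (C(o) = (o*4)*o = (4*o)*o = 4*o²)
(-8399 + t(-103, -66))/(C(-67) - 2507) = (-8399 + (110 + 150*(-103)))/(4*(-67)² - 2507) = (-8399 + (110 - 15450))/(4*4489 - 2507) = (-8399 - 15340)/(17956 - 2507) = -23739/15449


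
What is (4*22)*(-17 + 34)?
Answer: 1496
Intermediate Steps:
(4*22)*(-17 + 34) = 88*17 = 1496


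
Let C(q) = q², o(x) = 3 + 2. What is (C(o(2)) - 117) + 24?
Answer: -68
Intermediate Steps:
o(x) = 5
(C(o(2)) - 117) + 24 = (5² - 117) + 24 = (25 - 117) + 24 = -92 + 24 = -68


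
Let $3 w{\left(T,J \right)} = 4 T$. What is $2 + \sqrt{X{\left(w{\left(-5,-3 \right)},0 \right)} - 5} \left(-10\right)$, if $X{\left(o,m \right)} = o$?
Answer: $2 - \frac{10 i \sqrt{105}}{3} \approx 2.0 - 34.156 i$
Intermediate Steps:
$w{\left(T,J \right)} = \frac{4 T}{3}$
$2 + \sqrt{X{\left(w{\left(-5,-3 \right)},0 \right)} - 5} \left(-10\right) = 2 + \sqrt{\frac{4}{3} \left(-5\right) - 5} \left(-10\right) = 2 + \sqrt{- \frac{20}{3} - 5} \left(-10\right) = 2 + \sqrt{- \frac{35}{3}} \left(-10\right) = 2 + \frac{i \sqrt{105}}{3} \left(-10\right) = 2 - \frac{10 i \sqrt{105}}{3}$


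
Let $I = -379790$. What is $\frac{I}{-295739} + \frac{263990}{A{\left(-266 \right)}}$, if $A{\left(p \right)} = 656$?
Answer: $\frac{39160640425}{97002392} \approx 403.71$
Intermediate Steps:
$\frac{I}{-295739} + \frac{263990}{A{\left(-266 \right)}} = - \frac{379790}{-295739} + \frac{263990}{656} = \left(-379790\right) \left(- \frac{1}{295739}\right) + 263990 \cdot \frac{1}{656} = \frac{379790}{295739} + \frac{131995}{328} = \frac{39160640425}{97002392}$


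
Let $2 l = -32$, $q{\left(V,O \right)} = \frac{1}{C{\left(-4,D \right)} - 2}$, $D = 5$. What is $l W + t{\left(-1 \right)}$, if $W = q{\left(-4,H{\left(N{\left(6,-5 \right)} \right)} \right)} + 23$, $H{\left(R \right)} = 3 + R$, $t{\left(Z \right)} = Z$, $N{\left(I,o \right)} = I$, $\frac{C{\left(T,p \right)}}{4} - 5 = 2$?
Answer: $- \frac{4805}{13} \approx -369.62$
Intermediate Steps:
$C{\left(T,p \right)} = 28$ ($C{\left(T,p \right)} = 20 + 4 \cdot 2 = 20 + 8 = 28$)
$q{\left(V,O \right)} = \frac{1}{26}$ ($q{\left(V,O \right)} = \frac{1}{28 - 2} = \frac{1}{26}$)
$W = \frac{599}{26}$ ($W = \frac{1}{26} + 23 = \frac{599}{26} \approx 23.038$)
$l = -16$ ($l = \frac{1}{2} \left(-32\right) = -16$)
$l W + t{\left(-1 \right)} = \left(-16\right) \frac{599}{26} - 1 = - \frac{4792}{13} - 1 = - \frac{4805}{13}$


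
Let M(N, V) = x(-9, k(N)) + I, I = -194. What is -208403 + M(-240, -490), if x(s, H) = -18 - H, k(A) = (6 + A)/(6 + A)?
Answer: -208616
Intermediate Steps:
k(A) = 1
M(N, V) = -213 (M(N, V) = (-18 - 1*1) - 194 = (-18 - 1) - 194 = -19 - 194 = -213)
-208403 + M(-240, -490) = -208403 - 213 = -208616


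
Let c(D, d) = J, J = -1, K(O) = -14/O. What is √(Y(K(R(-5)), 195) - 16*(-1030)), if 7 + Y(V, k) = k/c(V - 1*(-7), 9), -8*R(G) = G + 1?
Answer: √16278 ≈ 127.59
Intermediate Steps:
R(G) = -⅛ - G/8 (R(G) = -(G + 1)/8 = -(1 + G)/8 = -⅛ - G/8)
c(D, d) = -1
Y(V, k) = -7 - k (Y(V, k) = -7 + k/(-1) = -7 + k*(-1) = -7 - k)
√(Y(K(R(-5)), 195) - 16*(-1030)) = √((-7 - 1*195) - 16*(-1030)) = √((-7 - 195) + 16480) = √(-202 + 16480) = √16278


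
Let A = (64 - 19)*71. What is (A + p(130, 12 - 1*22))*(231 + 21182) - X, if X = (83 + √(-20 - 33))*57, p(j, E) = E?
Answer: 68195674 - 57*I*√53 ≈ 6.8196e+7 - 414.97*I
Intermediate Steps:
A = 3195 (A = 45*71 = 3195)
X = 4731 + 57*I*√53 (X = (83 + √(-53))*57 = (83 + I*√53)*57 = 4731 + 57*I*√53 ≈ 4731.0 + 414.97*I)
(A + p(130, 12 - 1*22))*(231 + 21182) - X = (3195 + (12 - 1*22))*(231 + 21182) - (4731 + 57*I*√53) = (3195 + (12 - 22))*21413 + (-4731 - 57*I*√53) = (3195 - 10)*21413 + (-4731 - 57*I*√53) = 3185*21413 + (-4731 - 57*I*√53) = 68200405 + (-4731 - 57*I*√53) = 68195674 - 57*I*√53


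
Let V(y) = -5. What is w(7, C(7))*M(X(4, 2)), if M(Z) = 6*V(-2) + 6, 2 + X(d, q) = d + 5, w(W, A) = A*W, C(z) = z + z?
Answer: -2352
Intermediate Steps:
C(z) = 2*z
X(d, q) = 3 + d (X(d, q) = -2 + (d + 5) = -2 + (5 + d) = 3 + d)
M(Z) = -24 (M(Z) = 6*(-5) + 6 = -30 + 6 = -24)
w(7, C(7))*M(X(4, 2)) = ((2*7)*7)*(-24) = (14*7)*(-24) = 98*(-24) = -2352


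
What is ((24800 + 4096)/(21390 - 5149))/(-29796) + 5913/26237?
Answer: 238386842243/1058043835511 ≈ 0.22531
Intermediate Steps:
((24800 + 4096)/(21390 - 5149))/(-29796) + 5913/26237 = (28896/16241)*(-1/29796) + 5913*(1/26237) = (28896*(1/16241))*(-1/29796) + 5913/26237 = (28896/16241)*(-1/29796) + 5913/26237 = -2408/40326403 + 5913/26237 = 238386842243/1058043835511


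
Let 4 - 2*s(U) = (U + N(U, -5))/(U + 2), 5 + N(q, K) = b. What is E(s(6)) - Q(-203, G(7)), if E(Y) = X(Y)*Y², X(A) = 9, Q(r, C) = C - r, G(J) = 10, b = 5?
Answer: -12111/64 ≈ -189.23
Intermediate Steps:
N(q, K) = 0 (N(q, K) = -5 + 5 = 0)
s(U) = 2 - U/(2*(2 + U)) (s(U) = 2 - (U + 0)/(2*(U + 2)) = 2 - U/(2*(2 + U)))
E(Y) = 9*Y²
E(s(6)) - Q(-203, G(7)) = 9*((8 + 3*6)/(2*(2 + 6)))² - (10 - 1*(-203)) = 9*((½)*(8 + 18)/8)² - (10 + 203) = 9*((½)*(⅛)*26)² - 1*213 = 9*(13/8)² - 213 = 9*(169/64) - 213 = 1521/64 - 213 = -12111/64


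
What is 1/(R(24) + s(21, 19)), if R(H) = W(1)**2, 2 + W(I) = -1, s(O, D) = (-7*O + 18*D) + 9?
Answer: 1/213 ≈ 0.0046948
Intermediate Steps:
s(O, D) = 9 - 7*O + 18*D
W(I) = -3 (W(I) = -2 - 1 = -3)
R(H) = 9 (R(H) = (-3)**2 = 9)
1/(R(24) + s(21, 19)) = 1/(9 + (9 - 7*21 + 18*19)) = 1/(9 + (9 - 147 + 342)) = 1/(9 + 204) = 1/213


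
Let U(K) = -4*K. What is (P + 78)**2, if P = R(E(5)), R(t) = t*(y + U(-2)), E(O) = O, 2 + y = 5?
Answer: 17689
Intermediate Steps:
y = 3 (y = -2 + 5 = 3)
R(t) = 11*t (R(t) = t*(3 - 4*(-2)) = t*(3 + 8) = t*11 = 11*t)
P = 55 (P = 11*5 = 55)
(P + 78)**2 = (55 + 78)**2 = 133**2 = 17689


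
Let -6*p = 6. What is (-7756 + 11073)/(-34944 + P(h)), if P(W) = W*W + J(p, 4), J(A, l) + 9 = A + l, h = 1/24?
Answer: -1910592/20131199 ≈ -0.094907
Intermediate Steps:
p = -1 (p = -1/6*6 = -1)
h = 1/24 ≈ 0.041667
J(A, l) = -9 + A + l (J(A, l) = -9 + (A + l) = -9 + A + l)
P(W) = -6 + W**2 (P(W) = W*W + (-9 - 1 + 4) = W**2 - 6 = -6 + W**2)
(-7756 + 11073)/(-34944 + P(h)) = (-7756 + 11073)/(-34944 + (-6 + (1/24)**2)) = 3317/(-34944 + (-6 + 1/576)) = 3317/(-34944 - 3455/576) = 3317/(-20131199/576) = 3317*(-576/20131199) = -1910592/20131199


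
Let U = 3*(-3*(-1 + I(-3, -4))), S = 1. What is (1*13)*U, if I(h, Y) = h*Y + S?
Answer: -1404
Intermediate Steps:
I(h, Y) = 1 + Y*h (I(h, Y) = h*Y + 1 = Y*h + 1 = 1 + Y*h)
U = -108 (U = 3*(-3*(-1 + (1 - 4*(-3)))) = 3*(-3*(-1 + (1 + 12))) = 3*(-3*(-1 + 13)) = 3*(-3*12) = 3*(-36) = -108)
(1*13)*U = (1*13)*(-108) = 13*(-108) = -1404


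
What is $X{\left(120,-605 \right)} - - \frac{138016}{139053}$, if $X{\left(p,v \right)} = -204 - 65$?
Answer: $- \frac{37267241}{139053} \approx -268.01$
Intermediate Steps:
$X{\left(p,v \right)} = -269$
$X{\left(120,-605 \right)} - - \frac{138016}{139053} = -269 - - \frac{138016}{139053} = -269 + \frac{138016}{139053} = - \frac{37267241}{139053}$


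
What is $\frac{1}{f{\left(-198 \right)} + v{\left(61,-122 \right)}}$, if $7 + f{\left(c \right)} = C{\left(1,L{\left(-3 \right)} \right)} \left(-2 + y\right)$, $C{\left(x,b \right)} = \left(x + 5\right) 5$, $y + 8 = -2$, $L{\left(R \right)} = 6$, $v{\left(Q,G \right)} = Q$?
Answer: $- \frac{1}{306} \approx -0.003268$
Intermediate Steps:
$y = -10$ ($y = -8 - 2 = -10$)
$C{\left(x,b \right)} = 25 + 5 x$ ($C{\left(x,b \right)} = \left(5 + x\right) 5 = 25 + 5 x$)
$f{\left(c \right)} = -367$ ($f{\left(c \right)} = -7 + \left(25 + 5 \cdot 1\right) \left(-2 - 10\right) = -7 + \left(25 + 5\right) \left(-12\right) = -7 + 30 \left(-12\right) = -7 - 360 = -367$)
$\frac{1}{f{\left(-198 \right)} + v{\left(61,-122 \right)}} = \frac{1}{-367 + 61} = \frac{1}{-306} = - \frac{1}{306}$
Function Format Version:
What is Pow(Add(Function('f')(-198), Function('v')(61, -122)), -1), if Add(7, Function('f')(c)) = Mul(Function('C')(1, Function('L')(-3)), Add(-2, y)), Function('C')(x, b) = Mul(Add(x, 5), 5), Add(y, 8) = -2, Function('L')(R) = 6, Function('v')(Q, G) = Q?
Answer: Rational(-1, 306) ≈ -0.0032680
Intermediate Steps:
y = -10 (y = Add(-8, -2) = -10)
Function('C')(x, b) = Add(25, Mul(5, x)) (Function('C')(x, b) = Mul(Add(5, x), 5) = Add(25, Mul(5, x)))
Function('f')(c) = -367 (Function('f')(c) = Add(-7, Mul(Add(25, Mul(5, 1)), Add(-2, -10))) = Add(-7, Mul(Add(25, 5), -12)) = Add(-7, Mul(30, -12)) = Add(-7, -360) = -367)
Pow(Add(Function('f')(-198), Function('v')(61, -122)), -1) = Pow(Add(-367, 61), -1) = Pow(-306, -1) = Rational(-1, 306)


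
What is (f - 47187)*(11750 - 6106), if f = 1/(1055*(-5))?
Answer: -1404856088344/5275 ≈ -2.6632e+8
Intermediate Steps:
f = -1/5275 (f = 1/(-5275) = -1/5275 ≈ -0.00018957)
(f - 47187)*(11750 - 6106) = (-1/5275 - 47187)*(11750 - 6106) = -248911426/5275*5644 = -1404856088344/5275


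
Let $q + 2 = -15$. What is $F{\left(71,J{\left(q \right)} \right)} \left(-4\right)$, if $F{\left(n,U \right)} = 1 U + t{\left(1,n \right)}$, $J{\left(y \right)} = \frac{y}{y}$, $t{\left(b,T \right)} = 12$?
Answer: $-52$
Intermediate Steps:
$q = -17$ ($q = -2 - 15 = -17$)
$J{\left(y \right)} = 1$
$F{\left(n,U \right)} = 12 + U$ ($F{\left(n,U \right)} = 1 U + 12 = U + 12 = 12 + U$)
$F{\left(71,J{\left(q \right)} \right)} \left(-4\right) = \left(12 + 1\right) \left(-4\right) = 13 \left(-4\right) = -52$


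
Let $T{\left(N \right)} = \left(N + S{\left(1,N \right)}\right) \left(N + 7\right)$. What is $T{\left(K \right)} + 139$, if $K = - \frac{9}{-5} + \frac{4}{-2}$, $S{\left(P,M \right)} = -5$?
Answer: $\frac{2591}{25} \approx 103.64$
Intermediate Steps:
$K = - \frac{1}{5}$ ($K = \left(-9\right) \left(- \frac{1}{5}\right) + 4 \left(- \frac{1}{2}\right) = \frac{9}{5} - 2 = - \frac{1}{5} \approx -0.2$)
$T{\left(N \right)} = \left(-5 + N\right) \left(7 + N\right)$ ($T{\left(N \right)} = \left(N - 5\right) \left(N + 7\right) = \left(-5 + N\right) \left(7 + N\right)$)
$T{\left(K \right)} + 139 = \left(-35 + \left(- \frac{1}{5}\right)^{2} + 2 \left(- \frac{1}{5}\right)\right) + 139 = \left(-35 + \frac{1}{25} - \frac{2}{5}\right) + 139 = - \frac{884}{25} + 139 = \frac{2591}{25}$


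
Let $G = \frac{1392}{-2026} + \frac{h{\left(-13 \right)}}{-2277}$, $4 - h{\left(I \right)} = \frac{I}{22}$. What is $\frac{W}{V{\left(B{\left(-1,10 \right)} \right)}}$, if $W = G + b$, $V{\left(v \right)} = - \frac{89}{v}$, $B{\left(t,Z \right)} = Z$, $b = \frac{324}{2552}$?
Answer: $\frac{4136148460}{65486708991} \approx 0.06316$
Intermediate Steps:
$h{\left(I \right)} = 4 - \frac{I}{22}$
$b = \frac{81}{638}$ ($b = 324 \cdot \frac{1}{2552} = \frac{81}{638} \approx 0.12696$)
$G = - \frac{34967737}{50745222}$ ($G = \frac{1392}{-2026} + \frac{4 - - \frac{13}{22}}{-2277} = 1392 \left(- \frac{1}{2026}\right) + \left(4 + \frac{13}{22}\right) \left(- \frac{1}{2277}\right) = - \frac{696}{1013} + \frac{101}{22} \left(- \frac{1}{2277}\right) = - \frac{696}{1013} - \frac{101}{50094} = - \frac{34967737}{50745222} \approx -0.68908$)
$W = - \frac{413614846}{735805719}$ ($W = - \frac{34967737}{50745222} + \frac{81}{638} = - \frac{413614846}{735805719} \approx -0.56213$)
$\frac{W}{V{\left(B{\left(-1,10 \right)} \right)}} = - \frac{413614846}{735805719 \left(- \frac{89}{10}\right)} = \left(- \frac{413614846}{735805719}\right) \left(- \frac{10}{89}\right) = \frac{4136148460}{65486708991}$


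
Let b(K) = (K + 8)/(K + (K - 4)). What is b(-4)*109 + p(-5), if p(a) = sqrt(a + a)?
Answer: -109/3 + I*sqrt(10) ≈ -36.333 + 3.1623*I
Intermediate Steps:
b(K) = (8 + K)/(-4 + 2*K) (b(K) = (8 + K)/(K + (-4 + K)) = (8 + K)/(-4 + 2*K))
p(a) = sqrt(2)*sqrt(a) (p(a) = sqrt(2*a) = sqrt(2)*sqrt(a))
b(-4)*109 + p(-5) = ((8 - 4)/(2*(-2 - 4)))*109 + sqrt(2)*sqrt(-5) = ((1/2)*4/(-6))*109 + sqrt(2)*(I*sqrt(5)) = ((1/2)*(-1/6)*4)*109 + I*sqrt(10) = -1/3*109 + I*sqrt(10) = -109/3 + I*sqrt(10)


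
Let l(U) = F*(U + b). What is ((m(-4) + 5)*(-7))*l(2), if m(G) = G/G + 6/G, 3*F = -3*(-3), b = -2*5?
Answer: 756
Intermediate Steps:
b = -10
F = 3 (F = (-3*(-3))/3 = (1/3)*9 = 3)
m(G) = 1 + 6/G
l(U) = -30 + 3*U (l(U) = 3*(U - 10) = 3*(-10 + U) = -30 + 3*U)
((m(-4) + 5)*(-7))*l(2) = (((6 - 4)/(-4) + 5)*(-7))*(-30 + 3*2) = ((-1/4*2 + 5)*(-7))*(-30 + 6) = ((-1/2 + 5)*(-7))*(-24) = ((9/2)*(-7))*(-24) = -63/2*(-24) = 756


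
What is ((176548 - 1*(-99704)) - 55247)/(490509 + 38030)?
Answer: 221005/528539 ≈ 0.41814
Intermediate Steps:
((176548 - 1*(-99704)) - 55247)/(490509 + 38030) = ((176548 + 99704) - 55247)/528539 = (276252 - 55247)*(1/528539) = 221005*(1/528539) = 221005/528539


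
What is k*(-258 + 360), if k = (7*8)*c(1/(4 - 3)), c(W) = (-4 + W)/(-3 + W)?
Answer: 8568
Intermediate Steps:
c(W) = (-4 + W)/(-3 + W)
k = 84 (k = (7*8)*((-4 + 1/(4 - 3))/(-3 + 1/(4 - 3))) = 56*((-4 + 1/1)/(-3 + 1/1)) = 56*((-4 + 1)/(-3 + 1)) = 56*(-3/(-2)) = 56*(-½*(-3)) = 56*(3/2) = 84)
k*(-258 + 360) = 84*(-258 + 360) = 84*102 = 8568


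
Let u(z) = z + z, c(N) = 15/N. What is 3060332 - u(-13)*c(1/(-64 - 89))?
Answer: 3000662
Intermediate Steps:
u(z) = 2*z
3060332 - u(-13)*c(1/(-64 - 89)) = 3060332 - 2*(-13)*15/(1/(-64 - 89)) = 3060332 - (-26)*15/(1/(-153)) = 3060332 - (-26)*15/(-1/153) = 3060332 - (-26)*15*(-153) = 3060332 - (-26)*(-2295) = 3060332 - 1*59670 = 3060332 - 59670 = 3000662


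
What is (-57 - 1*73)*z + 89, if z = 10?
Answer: -1211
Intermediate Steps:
(-57 - 1*73)*z + 89 = (-57 - 1*73)*10 + 89 = (-57 - 73)*10 + 89 = -130*10 + 89 = -1300 + 89 = -1211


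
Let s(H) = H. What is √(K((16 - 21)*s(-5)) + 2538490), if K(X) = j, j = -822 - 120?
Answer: 2*√634387 ≈ 1593.0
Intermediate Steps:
j = -942
K(X) = -942
√(K((16 - 21)*s(-5)) + 2538490) = √(-942 + 2538490) = √2537548 = 2*√634387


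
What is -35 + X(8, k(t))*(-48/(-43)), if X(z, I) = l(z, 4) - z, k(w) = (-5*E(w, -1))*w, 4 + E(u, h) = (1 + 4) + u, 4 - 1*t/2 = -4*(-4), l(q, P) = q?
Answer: -35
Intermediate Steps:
t = -24 (t = 8 - (-8)*(-4) = 8 - 2*16 = 8 - 32 = -24)
E(u, h) = 1 + u (E(u, h) = -4 + ((1 + 4) + u) = -4 + (5 + u) = 1 + u)
k(w) = w*(-5 - 5*w) (k(w) = (-5*(1 + w))*w = (-5 - 5*w)*w = w*(-5 - 5*w))
X(z, I) = 0 (X(z, I) = z - z = 0)
-35 + X(8, k(t))*(-48/(-43)) = -35 + 0*(-48/(-43)) = -35 + 0*(-48*(-1/43)) = -35 + 0*(48/43) = -35 + 0 = -35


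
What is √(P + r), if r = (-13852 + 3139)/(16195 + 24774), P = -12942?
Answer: I*√21723054774159/40969 ≈ 113.76*I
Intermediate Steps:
r = -10713/40969 ≈ -0.26149
√(P + r) = √(-12942 - 10713/40969) = √(-530231511/40969) = I*√21723054774159/40969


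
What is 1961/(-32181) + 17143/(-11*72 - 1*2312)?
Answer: -557765827/99889824 ≈ -5.5838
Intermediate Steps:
1961/(-32181) + 17143/(-11*72 - 1*2312) = 1961*(-1/32181) + 17143/(-792 - 2312) = -1961/32181 + 17143/(-3104) = -1961/32181 + 17143*(-1/3104) = -1961/32181 - 17143/3104 = -557765827/99889824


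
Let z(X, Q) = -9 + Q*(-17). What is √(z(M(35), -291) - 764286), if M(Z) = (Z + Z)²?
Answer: 6*I*√21093 ≈ 871.41*I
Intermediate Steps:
M(Z) = 4*Z² (M(Z) = (2*Z)² = 4*Z²)
z(X, Q) = -9 - 17*Q
√(z(M(35), -291) - 764286) = √((-9 - 17*(-291)) - 764286) = √((-9 + 4947) - 764286) = √(4938 - 764286) = √(-759348) = 6*I*√21093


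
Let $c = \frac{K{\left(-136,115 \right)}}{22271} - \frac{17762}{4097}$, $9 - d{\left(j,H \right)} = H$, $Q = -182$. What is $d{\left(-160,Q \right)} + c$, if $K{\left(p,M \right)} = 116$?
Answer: $\frac{17032556567}{91244287} \approx 186.67$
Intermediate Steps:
$d{\left(j,H \right)} = 9 - H$
$c = - \frac{395102250}{91244287}$ ($c = \frac{116}{22271} - \frac{17762}{4097} = - \frac{395102250}{91244287} \approx -4.3302$)
$d{\left(-160,Q \right)} + c = \left(9 - -182\right) - \frac{395102250}{91244287} = \left(9 + 182\right) - \frac{395102250}{91244287} = 191 - \frac{395102250}{91244287} = \frac{17032556567}{91244287}$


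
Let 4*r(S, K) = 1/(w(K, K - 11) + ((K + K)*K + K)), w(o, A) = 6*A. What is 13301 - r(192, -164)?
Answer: 2797359911/210312 ≈ 13301.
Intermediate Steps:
r(S, K) = 1/(4*(-66 + 2*K**2 + 7*K)) (r(S, K) = 1/(4*(6*(K - 11) + ((K + K)*K + K))) = 1/(4*(6*(-11 + K) + ((2*K)*K + K))) = 1/(4*((-66 + 6*K) + (2*K**2 + K))) = 1/(4*((-66 + 6*K) + (K + 2*K**2))) = 1/(4*(-66 + 2*K**2 + 7*K)))
13301 - r(192, -164) = 13301 - 1/(4*(-66 + 2*(-164)**2 + 7*(-164))) = 13301 - 1/(4*(-66 + 2*26896 - 1148)) = 13301 - 1/(4*(-66 + 53792 - 1148)) = 13301 - 1/(4*52578) = 13301 - 1*1/210312 = 13301 - 1/210312 = 2797359911/210312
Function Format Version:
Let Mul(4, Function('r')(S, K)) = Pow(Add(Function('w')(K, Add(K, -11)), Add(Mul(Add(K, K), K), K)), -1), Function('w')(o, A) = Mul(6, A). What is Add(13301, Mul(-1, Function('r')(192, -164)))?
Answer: Rational(2797359911, 210312) ≈ 13301.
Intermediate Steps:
Function('r')(S, K) = Mul(Rational(1, 4), Pow(Add(-66, Mul(2, Pow(K, 2)), Mul(7, K)), -1)) (Function('r')(S, K) = Mul(Rational(1, 4), Pow(Add(Mul(6, Add(K, -11)), Add(Mul(Add(K, K), K), K)), -1)) = Mul(Rational(1, 4), Pow(Add(Mul(6, Add(-11, K)), Add(Mul(Mul(2, K), K), K)), -1)) = Mul(Rational(1, 4), Pow(Add(Add(-66, Mul(6, K)), Add(Mul(2, Pow(K, 2)), K)), -1)) = Mul(Rational(1, 4), Pow(Add(Add(-66, Mul(6, K)), Add(K, Mul(2, Pow(K, 2)))), -1)) = Mul(Rational(1, 4), Pow(Add(-66, Mul(2, Pow(K, 2)), Mul(7, K)), -1)))
Add(13301, Mul(-1, Function('r')(192, -164))) = Add(13301, Mul(-1, Mul(Rational(1, 4), Pow(Add(-66, Mul(2, Pow(-164, 2)), Mul(7, -164)), -1)))) = Add(13301, Mul(-1, Mul(Rational(1, 4), Pow(Add(-66, Mul(2, 26896), -1148), -1)))) = Add(13301, Mul(-1, Mul(Rational(1, 4), Pow(Add(-66, 53792, -1148), -1)))) = Add(13301, Mul(-1, Mul(Rational(1, 4), Pow(52578, -1)))) = Add(13301, Mul(-1, Mul(Rational(1, 4), Rational(1, 52578)))) = Add(13301, Mul(-1, Rational(1, 210312))) = Add(13301, Rational(-1, 210312)) = Rational(2797359911, 210312)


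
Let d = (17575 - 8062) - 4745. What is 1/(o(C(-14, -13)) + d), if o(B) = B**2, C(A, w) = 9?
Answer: 1/4849 ≈ 0.00020623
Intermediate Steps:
d = 4768 (d = 9513 - 4745 = 4768)
1/(o(C(-14, -13)) + d) = 1/(9**2 + 4768) = 1/(81 + 4768) = 1/4849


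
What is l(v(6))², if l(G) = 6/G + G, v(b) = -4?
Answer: 121/4 ≈ 30.250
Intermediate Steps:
l(G) = G + 6/G
l(v(6))² = (-4 + 6/(-4))² = (-4 + 6*(-¼))² = (-4 - 3/2)² = (-11/2)² = 121/4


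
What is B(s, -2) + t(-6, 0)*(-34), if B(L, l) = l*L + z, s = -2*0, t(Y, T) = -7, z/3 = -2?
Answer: 232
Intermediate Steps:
z = -6 (z = 3*(-2) = -6)
s = 0
B(L, l) = -6 + L*l (B(L, l) = l*L - 6 = L*l - 6 = -6 + L*l)
B(s, -2) + t(-6, 0)*(-34) = (-6 + 0*(-2)) - 7*(-34) = (-6 + 0) + 238 = -6 + 238 = 232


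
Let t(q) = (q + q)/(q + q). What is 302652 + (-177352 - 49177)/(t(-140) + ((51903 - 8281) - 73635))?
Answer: 9083418353/30012 ≈ 3.0266e+5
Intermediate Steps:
t(q) = 1 (t(q) = (2*q)/((2*q)) = (2*q)*(1/(2*q)) = 1)
302652 + (-177352 - 49177)/(t(-140) + ((51903 - 8281) - 73635)) = 302652 + (-177352 - 49177)/(1 + ((51903 - 8281) - 73635)) = 302652 - 226529/(1 + (43622 - 73635)) = 302652 - 226529/(1 - 30013) = 302652 - 226529/(-30012) = 302652 - 226529*(-1/30012) = 302652 + 226529/30012 = 9083418353/30012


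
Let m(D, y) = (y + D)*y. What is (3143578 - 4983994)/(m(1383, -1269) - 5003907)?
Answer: 613472/1716191 ≈ 0.35746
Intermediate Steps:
m(D, y) = y*(D + y) (m(D, y) = (D + y)*y = y*(D + y))
(3143578 - 4983994)/(m(1383, -1269) - 5003907) = (3143578 - 4983994)/(-1269*(1383 - 1269) - 5003907) = -1840416/(-1269*114 - 5003907) = -1840416/(-144666 - 5003907) = -1840416/(-5148573) = -1840416*(-1/5148573) = 613472/1716191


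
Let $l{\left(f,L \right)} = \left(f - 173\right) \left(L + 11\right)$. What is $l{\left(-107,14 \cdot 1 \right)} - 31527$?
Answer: $-38527$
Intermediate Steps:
$l{\left(f,L \right)} = \left(-173 + f\right) \left(11 + L\right)$
$l{\left(-107,14 \cdot 1 \right)} - 31527 = \left(-1903 - 173 \cdot 14 \cdot 1 + 11 \left(-107\right) + 14 \cdot 1 \left(-107\right)\right) - 31527 = \left(-1903 - 2422 - 1177 + 14 \left(-107\right)\right) - 31527 = \left(-1903 - 2422 - 1177 - 1498\right) - 31527 = -7000 - 31527 = -38527$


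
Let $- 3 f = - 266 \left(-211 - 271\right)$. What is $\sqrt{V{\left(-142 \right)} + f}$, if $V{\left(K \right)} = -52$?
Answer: $\frac{4 i \sqrt{24069}}{3} \approx 206.86 i$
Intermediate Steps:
$f = - \frac{128212}{3}$ ($f = - \frac{\left(-266\right) \left(-211 - 271\right)}{3} = - \frac{\left(-266\right) \left(-482\right)}{3} = \left(- \frac{1}{3}\right) 128212 = - \frac{128212}{3} \approx -42737.0$)
$\sqrt{V{\left(-142 \right)} + f} = \sqrt{-52 - \frac{128212}{3}} = \sqrt{- \frac{128368}{3}} = \frac{4 i \sqrt{24069}}{3}$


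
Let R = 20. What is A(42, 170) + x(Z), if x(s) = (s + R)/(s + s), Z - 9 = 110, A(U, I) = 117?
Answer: 27985/238 ≈ 117.58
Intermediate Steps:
Z = 119 (Z = 9 + 110 = 119)
x(s) = (20 + s)/(2*s) (x(s) = (s + 20)/(s + s) = (20 + s)/((2*s)) = (20 + s)*(1/(2*s)) = (20 + s)/(2*s))
A(42, 170) + x(Z) = 117 + (1/2)*(20 + 119)/119 = 117 + (1/2)*(1/119)*139 = 117 + 139/238 = 27985/238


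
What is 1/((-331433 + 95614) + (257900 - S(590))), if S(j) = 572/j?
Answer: 295/6513609 ≈ 4.5290e-5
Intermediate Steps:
1/((-331433 + 95614) + (257900 - S(590))) = 1/((-331433 + 95614) + (257900 - 572/590)) = 1/(-235819 + (257900 - 572/590)) = 1/(-235819 + (257900 - 1*286/295)) = 1/(-235819 + (257900 - 286/295)) = 1/(-235819 + 76080214/295) = 1/(6513609/295) = 295/6513609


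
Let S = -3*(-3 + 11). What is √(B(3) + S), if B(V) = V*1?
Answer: I*√21 ≈ 4.5826*I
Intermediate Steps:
B(V) = V
S = -24 (S = -3*8 = -24)
√(B(3) + S) = √(3 - 24) = √(-21) = I*√21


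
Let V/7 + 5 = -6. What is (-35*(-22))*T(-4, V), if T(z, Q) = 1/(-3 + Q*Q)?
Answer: 385/2963 ≈ 0.12994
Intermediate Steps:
V = -77 (V = -35 + 7*(-6) = -35 - 42 = -77)
T(z, Q) = 1/(-3 + Q²)
(-35*(-22))*T(-4, V) = (-35*(-22))/(-3 + (-77)²) = 770/(-3 + 5929) = 770/5926 = 770*(1/5926) = 385/2963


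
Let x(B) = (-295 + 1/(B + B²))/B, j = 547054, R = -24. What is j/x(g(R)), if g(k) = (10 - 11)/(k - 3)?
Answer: -15317512/203337 ≈ -75.331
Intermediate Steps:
g(k) = -1/(-3 + k)
x(B) = (-295 + 1/(B + B²))/B
j/x(g(R)) = 547054/(((1 - (-295)/(-3 - 24) - 295/(-3 - 24)²)/((-1/(-3 - 24))²*(1 - 1/(-3 - 24))))) = 547054/(((1 - (-295)/(-27) - 295*(-1/(-27))²)/((-1/(-27))²*(1 - 1/(-27))))) = 547054/(((1 - (-295)*(-1)/27 - 295*(-1*(-1/27))²)/((-1*(-1/27))²*(1 - 1*(-1/27))))) = 547054/(((1 - 295*1/27 - 295*(1/27)²)/(27⁻²*(1 + 1/27)))) = 547054/((729*(1 - 295/27 - 295*1/729)/(28/27))) = 547054/((729*(27/28)*(1 - 295/27 - 295/729))) = 547054/((729*(27/28)*(-7531/729))) = 547054/(-203337/28) = 547054*(-28/203337) = -15317512/203337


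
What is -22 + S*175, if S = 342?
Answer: 59828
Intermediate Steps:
-22 + S*175 = -22 + 342*175 = -22 + 59850 = 59828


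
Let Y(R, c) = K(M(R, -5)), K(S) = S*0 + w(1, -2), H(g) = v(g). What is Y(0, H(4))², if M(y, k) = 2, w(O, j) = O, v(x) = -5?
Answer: 1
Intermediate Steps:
H(g) = -5
K(S) = 1 (K(S) = S*0 + 1 = 0 + 1 = 1)
Y(R, c) = 1
Y(0, H(4))² = 1² = 1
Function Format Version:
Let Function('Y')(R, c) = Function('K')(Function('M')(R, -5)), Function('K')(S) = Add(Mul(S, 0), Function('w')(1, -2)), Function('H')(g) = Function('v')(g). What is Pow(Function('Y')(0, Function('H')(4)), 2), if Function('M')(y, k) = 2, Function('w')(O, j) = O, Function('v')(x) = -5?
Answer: 1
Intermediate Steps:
Function('H')(g) = -5
Function('K')(S) = 1 (Function('K')(S) = Add(Mul(S, 0), 1) = Add(0, 1) = 1)
Function('Y')(R, c) = 1
Pow(Function('Y')(0, Function('H')(4)), 2) = Pow(1, 2) = 1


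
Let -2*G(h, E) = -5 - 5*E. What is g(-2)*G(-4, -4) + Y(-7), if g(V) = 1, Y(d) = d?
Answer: -29/2 ≈ -14.500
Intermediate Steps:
G(h, E) = 5/2 + 5*E/2 (G(h, E) = -(-5 - 5*E)/2 = 5/2 + 5*E/2)
g(-2)*G(-4, -4) + Y(-7) = 1*(5/2 + (5/2)*(-4)) - 7 = 1*(5/2 - 10) - 7 = 1*(-15/2) - 7 = -15/2 - 7 = -29/2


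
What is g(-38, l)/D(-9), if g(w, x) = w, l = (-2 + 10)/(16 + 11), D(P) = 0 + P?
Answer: 38/9 ≈ 4.2222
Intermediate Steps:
D(P) = P
l = 8/27 ≈ 0.29630
g(-38, l)/D(-9) = -38/(-9) = -38*(-⅑) = 38/9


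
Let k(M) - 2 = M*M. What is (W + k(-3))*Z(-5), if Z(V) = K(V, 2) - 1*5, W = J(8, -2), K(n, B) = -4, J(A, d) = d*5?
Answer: -9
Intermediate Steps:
J(A, d) = 5*d
W = -10 (W = 5*(-2) = -10)
Z(V) = -9 (Z(V) = -4 - 1*5 = -4 - 5 = -9)
k(M) = 2 + M² (k(M) = 2 + M*M = 2 + M²)
(W + k(-3))*Z(-5) = (-10 + (2 + (-3)²))*(-9) = (-10 + (2 + 9))*(-9) = (-10 + 11)*(-9) = 1*(-9) = -9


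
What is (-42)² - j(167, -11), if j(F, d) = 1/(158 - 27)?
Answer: 231083/131 ≈ 1764.0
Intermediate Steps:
j(F, d) = 1/131
(-42)² - j(167, -11) = (-42)² - 1*1/131 = 1764 - 1/131 = 231083/131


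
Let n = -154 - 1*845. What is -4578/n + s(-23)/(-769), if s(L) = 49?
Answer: 1157177/256077 ≈ 4.5189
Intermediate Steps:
n = -999 (n = -154 - 845 = -999)
-4578/n + s(-23)/(-769) = -4578/(-999) + 49/(-769) = -4578*(-1/999) + 49*(-1/769) = 1526/333 - 49/769 = 1157177/256077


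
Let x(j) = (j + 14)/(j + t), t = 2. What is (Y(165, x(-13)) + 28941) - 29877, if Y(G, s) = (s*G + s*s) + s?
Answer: -115081/121 ≈ -951.08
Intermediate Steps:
x(j) = (14 + j)/(2 + j) (x(j) = (j + 14)/(j + 2) = (14 + j)/(2 + j))
Y(G, s) = s + s**2 + G*s (Y(G, s) = (G*s + s**2) + s = (s**2 + G*s) + s = s + s**2 + G*s)
(Y(165, x(-13)) + 28941) - 29877 = (((14 - 13)/(2 - 13))*(1 + 165 + (14 - 13)/(2 - 13)) + 28941) - 29877 = ((1/(-11))*(1 + 165 + 1/(-11)) + 28941) - 29877 = ((-1/11*1)*(1 + 165 - 1/11*1) + 28941) - 29877 = (-(1 + 165 - 1/11)/11 + 28941) - 29877 = (-1/11*1825/11 + 28941) - 29877 = (-1825/121 + 28941) - 29877 = 3500036/121 - 29877 = -115081/121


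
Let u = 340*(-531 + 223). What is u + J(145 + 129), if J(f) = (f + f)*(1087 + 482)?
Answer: 755092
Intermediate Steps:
u = -104720 (u = 340*(-308) = -104720)
J(f) = 3138*f (J(f) = (2*f)*1569 = 3138*f)
u + J(145 + 129) = -104720 + 3138*(145 + 129) = -104720 + 3138*274 = -104720 + 859812 = 755092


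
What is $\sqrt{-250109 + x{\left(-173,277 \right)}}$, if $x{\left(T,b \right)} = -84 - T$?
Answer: $6 i \sqrt{6945} \approx 500.02 i$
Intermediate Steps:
$\sqrt{-250109 + x{\left(-173,277 \right)}} = \sqrt{-250109 - -89} = \sqrt{-250109 + \left(-84 + 173\right)} = \sqrt{-250109 + 89} = \sqrt{-250020} = 6 i \sqrt{6945}$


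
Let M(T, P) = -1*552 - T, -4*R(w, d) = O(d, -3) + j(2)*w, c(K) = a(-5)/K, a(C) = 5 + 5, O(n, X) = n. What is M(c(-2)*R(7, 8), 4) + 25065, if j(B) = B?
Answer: 48971/2 ≈ 24486.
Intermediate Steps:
a(C) = 10
c(K) = 10/K
R(w, d) = -w/2 - d/4 (R(w, d) = -(d + 2*w)/4 = -w/2 - d/4)
M(T, P) = -552 - T
M(c(-2)*R(7, 8), 4) + 25065 = (-552 - 10/(-2)*(-1/2*7 - 1/4*8)) + 25065 = (-552 - 10*(-1/2)*(-7/2 - 2)) + 25065 = (-552 - (-5)*(-11)/2) + 25065 = (-552 - 1*55/2) + 25065 = (-552 - 55/2) + 25065 = -1159/2 + 25065 = 48971/2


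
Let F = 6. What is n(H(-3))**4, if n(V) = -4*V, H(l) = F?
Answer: 331776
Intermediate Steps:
H(l) = 6
n(H(-3))**4 = (-4*6)**4 = (-24)**4 = 331776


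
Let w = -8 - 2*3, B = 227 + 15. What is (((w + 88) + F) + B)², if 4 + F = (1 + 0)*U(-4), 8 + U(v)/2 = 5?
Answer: 93636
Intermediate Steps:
U(v) = -6 (U(v) = -16 + 2*5 = -16 + 10 = -6)
B = 242
w = -14 (w = -8 - 1*6 = -8 - 6 = -14)
F = -10 (F = -4 + (1 + 0)*(-6) = -4 + 1*(-6) = -4 - 6 = -10)
(((w + 88) + F) + B)² = (((-14 + 88) - 10) + 242)² = ((74 - 10) + 242)² = (64 + 242)² = 306² = 93636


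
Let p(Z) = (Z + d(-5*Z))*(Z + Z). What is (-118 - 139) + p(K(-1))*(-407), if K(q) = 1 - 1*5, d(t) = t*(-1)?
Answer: -78401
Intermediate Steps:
d(t) = -t
K(q) = -4 (K(q) = 1 - 5 = -4)
p(Z) = 12*Z² (p(Z) = (Z - (-5)*Z)*(Z + Z) = (Z + 5*Z)*(2*Z) = (6*Z)*(2*Z) = 12*Z²)
(-118 - 139) + p(K(-1))*(-407) = (-118 - 139) + (12*(-4)²)*(-407) = -257 + (12*16)*(-407) = -257 + 192*(-407) = -257 - 78144 = -78401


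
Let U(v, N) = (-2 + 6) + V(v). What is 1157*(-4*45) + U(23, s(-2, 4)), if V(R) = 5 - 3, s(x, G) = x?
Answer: -208254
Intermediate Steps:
V(R) = 2
U(v, N) = 6 (U(v, N) = (-2 + 6) + 2 = 4 + 2 = 6)
1157*(-4*45) + U(23, s(-2, 4)) = 1157*(-4*45) + 6 = 1157*(-180) + 6 = -208260 + 6 = -208254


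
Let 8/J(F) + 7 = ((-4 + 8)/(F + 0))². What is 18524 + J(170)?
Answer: 936719404/50571 ≈ 18523.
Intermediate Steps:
J(F) = 8/(-7 + 16/F²) (J(F) = 8/(-7 + ((-4 + 8)/(F + 0))²) = 8/(-7 + (4/F)²) = 8/(-7 + 16/F²))
18524 + J(170) = 18524 - 8*170²/(-16 + 7*170²) = 18524 - 8*28900/(-16 + 7*28900) = 18524 - 8*28900/(-16 + 202300) = 18524 - 8*28900/202284 = 18524 - 8*28900*1/202284 = 18524 - 57800/50571 = 936719404/50571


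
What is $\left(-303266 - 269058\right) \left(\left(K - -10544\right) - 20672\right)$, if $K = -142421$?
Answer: $87307453876$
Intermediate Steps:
$\left(-303266 - 269058\right) \left(\left(K - -10544\right) - 20672\right) = \left(-303266 - 269058\right) \left(\left(-142421 - -10544\right) - 20672\right) = - 572324 \left(\left(-142421 + 10544\right) - 20672\right) = - 572324 \left(-131877 - 20672\right) = \left(-572324\right) \left(-152549\right) = 87307453876$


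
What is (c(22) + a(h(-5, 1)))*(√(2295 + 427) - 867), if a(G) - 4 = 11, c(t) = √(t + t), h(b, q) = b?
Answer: -(15 + 2*√11)*(867 - √2722) ≈ -17627.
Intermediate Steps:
c(t) = √2*√t (c(t) = √(2*t) = √2*√t)
a(G) = 15 (a(G) = 4 + 11 = 15)
(c(22) + a(h(-5, 1)))*(√(2295 + 427) - 867) = (√2*√22 + 15)*(√(2295 + 427) - 867) = (2*√11 + 15)*(√2722 - 867) = (15 + 2*√11)*(-867 + √2722) = (-867 + √2722)*(15 + 2*√11)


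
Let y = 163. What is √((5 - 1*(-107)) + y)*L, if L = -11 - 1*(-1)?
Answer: -50*√11 ≈ -165.83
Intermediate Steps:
L = -10 (L = -11 + 1 = -10)
√((5 - 1*(-107)) + y)*L = √((5 - 1*(-107)) + 163)*(-10) = √((5 + 107) + 163)*(-10) = √(112 + 163)*(-10) = √275*(-10) = (5*√11)*(-10) = -50*√11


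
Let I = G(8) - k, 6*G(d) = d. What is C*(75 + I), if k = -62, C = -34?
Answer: -14110/3 ≈ -4703.3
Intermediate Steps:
G(d) = d/6
I = 190/3 (I = (⅙)*8 - 1*(-62) = 4/3 + 62 = 190/3 ≈ 63.333)
C*(75 + I) = -34*(75 + 190/3) = -34*415/3 = -14110/3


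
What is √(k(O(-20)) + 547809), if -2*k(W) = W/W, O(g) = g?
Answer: √2191234/2 ≈ 740.14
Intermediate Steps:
k(W) = -½ (k(W) = -W/(2*W) = -½*1 = -½)
√(k(O(-20)) + 547809) = √(-½ + 547809) = √(1095617/2) = √2191234/2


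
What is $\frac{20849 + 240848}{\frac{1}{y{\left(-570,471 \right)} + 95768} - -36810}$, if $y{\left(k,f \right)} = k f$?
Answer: $\frac{45195595294}{6357160619} \approx 7.1094$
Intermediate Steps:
$y{\left(k,f \right)} = f k$
$\frac{20849 + 240848}{\frac{1}{y{\left(-570,471 \right)} + 95768} - -36810} = \frac{20849 + 240848}{\frac{1}{471 \left(-570\right) + 95768} - -36810} = \frac{261697}{\frac{1}{-268470 + 95768} + 36810} = \frac{261697}{\frac{1}{-172702} + 36810} = \frac{261697}{- \frac{1}{172702} + 36810} = \frac{261697}{\frac{6357160619}{172702}} = 261697 \cdot \frac{172702}{6357160619} = \frac{45195595294}{6357160619}$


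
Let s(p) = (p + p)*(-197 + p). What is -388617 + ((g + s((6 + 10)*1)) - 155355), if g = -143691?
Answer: -693455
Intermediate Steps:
s(p) = 2*p*(-197 + p) (s(p) = (2*p)*(-197 + p) = 2*p*(-197 + p))
-388617 + ((g + s((6 + 10)*1)) - 155355) = -388617 + ((-143691 + 2*((6 + 10)*1)*(-197 + (6 + 10)*1)) - 155355) = -388617 + ((-143691 + 2*(16*1)*(-197 + 16*1)) - 155355) = -388617 + ((-143691 + 2*16*(-197 + 16)) - 155355) = -388617 + ((-143691 + 2*16*(-181)) - 155355) = -388617 + ((-143691 - 5792) - 155355) = -388617 + (-149483 - 155355) = -388617 - 304838 = -693455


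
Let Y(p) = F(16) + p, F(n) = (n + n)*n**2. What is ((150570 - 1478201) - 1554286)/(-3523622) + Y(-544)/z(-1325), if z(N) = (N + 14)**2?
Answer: 4980159929213/6056123127462 ≈ 0.82233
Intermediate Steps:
F(n) = 2*n**3 (F(n) = (2*n)*n**2 = 2*n**3)
z(N) = (14 + N)**2
Y(p) = 8192 + p (Y(p) = 2*16**3 + p = 2*4096 + p = 8192 + p)
((150570 - 1478201) - 1554286)/(-3523622) + Y(-544)/z(-1325) = ((150570 - 1478201) - 1554286)/(-3523622) + (8192 - 544)/((14 - 1325)**2) = (-1327631 - 1554286)*(-1/3523622) + 7648/((-1311)**2) = -2881917*(-1/3523622) + 7648/1718721 = 2881917/3523622 + 7648*(1/1718721) = 2881917/3523622 + 7648/1718721 = 4980159929213/6056123127462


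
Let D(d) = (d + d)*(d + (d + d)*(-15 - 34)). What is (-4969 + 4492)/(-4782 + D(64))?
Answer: 477/799406 ≈ 0.00059669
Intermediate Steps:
D(d) = -194*d**2 (D(d) = (2*d)*(d + (2*d)*(-49)) = (2*d)*(d - 98*d) = (2*d)*(-97*d) = -194*d**2)
(-4969 + 4492)/(-4782 + D(64)) = (-4969 + 4492)/(-4782 - 194*64**2) = -477/(-4782 - 194*4096) = -477/(-4782 - 794624) = -477/(-799406) = -477*(-1/799406) = 477/799406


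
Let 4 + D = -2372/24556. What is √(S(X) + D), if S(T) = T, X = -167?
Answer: I*√6448172318/6139 ≈ 13.08*I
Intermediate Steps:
D = -25149/6139 (D = -4 - 2372/24556 = -4 - 2372*1/24556 = -4 - 593/6139 = -25149/6139 ≈ -4.0966)
√(S(X) + D) = √(-167 - 25149/6139) = √(-1050362/6139) = I*√6448172318/6139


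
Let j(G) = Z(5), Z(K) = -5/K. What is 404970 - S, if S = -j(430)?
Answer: 404969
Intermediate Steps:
j(G) = -1 (j(G) = -5/5 = -5*1/5 = -1)
S = 1 (S = -1*(-1) = 1)
404970 - S = 404970 - 1*1 = 404970 - 1 = 404969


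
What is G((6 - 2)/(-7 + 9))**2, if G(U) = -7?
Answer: 49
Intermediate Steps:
G((6 - 2)/(-7 + 9))**2 = (-7)**2 = 49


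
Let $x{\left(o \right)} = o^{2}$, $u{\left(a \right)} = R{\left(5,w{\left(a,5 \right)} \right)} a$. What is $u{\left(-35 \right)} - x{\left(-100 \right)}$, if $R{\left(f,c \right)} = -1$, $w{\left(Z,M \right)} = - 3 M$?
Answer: $-9965$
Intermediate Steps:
$u{\left(a \right)} = - a$
$u{\left(-35 \right)} - x{\left(-100 \right)} = \left(-1\right) \left(-35\right) - \left(-100\right)^{2} = 35 - 10000 = -9965$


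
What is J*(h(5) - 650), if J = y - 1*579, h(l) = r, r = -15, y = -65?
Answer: 428260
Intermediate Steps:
h(l) = -15
J = -644 (J = -65 - 1*579 = -65 - 579 = -644)
J*(h(5) - 650) = -644*(-15 - 650) = -644*(-665) = 428260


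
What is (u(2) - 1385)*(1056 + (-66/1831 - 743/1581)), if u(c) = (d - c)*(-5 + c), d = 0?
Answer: -4213473323423/2894811 ≈ -1.4555e+6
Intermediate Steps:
u(c) = -c*(-5 + c) (u(c) = (0 - c)*(-5 + c) = (-c)*(-5 + c) = -c*(-5 + c))
(u(2) - 1385)*(1056 + (-66/1831 - 743/1581)) = (2*(5 - 1*2) - 1385)*(1056 + (-66/1831 - 743/1581)) = (2*(5 - 2) - 1385)*(1056 + (-66*1/1831 - 743*1/1581)) = (2*3 - 1385)*(1056 + (-66/1831 - 743/1581)) = (6 - 1385)*(1056 - 1464779/2894811) = -1379*3055455637/2894811 = -4213473323423/2894811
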